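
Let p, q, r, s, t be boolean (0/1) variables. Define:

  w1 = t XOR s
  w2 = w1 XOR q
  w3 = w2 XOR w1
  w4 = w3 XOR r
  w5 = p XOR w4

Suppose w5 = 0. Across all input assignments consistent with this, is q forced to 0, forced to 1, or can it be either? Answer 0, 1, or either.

either

Both values of q occur among assignments with w5 = 0:
  q=0: p=0, q=0, r=0, s=0, t=0
  q=1: p=0, q=1, r=1, s=0, t=0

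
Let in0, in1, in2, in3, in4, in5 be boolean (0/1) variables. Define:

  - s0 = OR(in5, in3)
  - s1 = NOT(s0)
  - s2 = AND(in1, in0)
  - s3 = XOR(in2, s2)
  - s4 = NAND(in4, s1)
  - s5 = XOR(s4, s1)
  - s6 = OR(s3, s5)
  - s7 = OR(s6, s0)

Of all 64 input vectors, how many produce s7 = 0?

s7 = OR(s6, s0) must be 0, so both s6 = 0 and s0 = 0.
s6 = OR(s3, s5) must be 0, so both s3 = 0 and s5 = 0.
s0 = OR(in5, in3) must be 0, so both in5 = 0 and in3 = 0.
Satisfying assignments:
  in0=0, in1=0, in2=0, in3=0, in4=0, in5=0
  in0=0, in1=1, in2=0, in3=0, in4=0, in5=0
  in0=1, in1=0, in2=0, in3=0, in4=0, in5=0
  in0=1, in1=1, in2=1, in3=0, in4=0, in5=0

4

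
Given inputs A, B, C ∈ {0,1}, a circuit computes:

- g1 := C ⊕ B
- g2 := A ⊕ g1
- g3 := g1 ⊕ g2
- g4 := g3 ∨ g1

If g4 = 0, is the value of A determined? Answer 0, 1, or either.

g4 = g3 ∨ g1 must be 0, so both g3 = 0 and g1 = 0.
g3 = g1 ⊕ g2 must be 0, so g1 and g2 are equal.
g1 = C ⊕ B must be 0, so C and B are equal.
Every assignment with g4 = 0 has A = 0; there are 2 such assignment(s).
  A=0, B=0, C=0
  A=0, B=1, C=1

0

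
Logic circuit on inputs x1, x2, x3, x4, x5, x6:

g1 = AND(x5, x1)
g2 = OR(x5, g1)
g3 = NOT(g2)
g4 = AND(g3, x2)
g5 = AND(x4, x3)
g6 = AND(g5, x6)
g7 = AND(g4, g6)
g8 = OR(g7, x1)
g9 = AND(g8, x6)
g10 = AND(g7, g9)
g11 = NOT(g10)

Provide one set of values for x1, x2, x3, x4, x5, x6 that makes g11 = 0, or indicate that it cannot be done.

Check with x1=1, x2=1, x3=1, x4=1, x5=0, x6=1:
g1 = AND(x5, x1) = AND(0, 1) = 0
g2 = OR(x5, g1) = OR(0, 0) = 0
g3 = NOT(g2) = NOT 0 = 1
g4 = AND(g3, x2) = AND(1, 1) = 1
g5 = AND(x4, x3) = AND(1, 1) = 1
g6 = AND(g5, x6) = AND(1, 1) = 1
g7 = AND(g4, g6) = AND(1, 1) = 1
g8 = OR(g7, x1) = OR(1, 1) = 1
g9 = AND(g8, x6) = AND(1, 1) = 1
g10 = AND(g7, g9) = AND(1, 1) = 1
g11 = NOT(g10) = NOT 1 = 0
So g11 = 0 as required.

x1=1, x2=1, x3=1, x4=1, x5=0, x6=1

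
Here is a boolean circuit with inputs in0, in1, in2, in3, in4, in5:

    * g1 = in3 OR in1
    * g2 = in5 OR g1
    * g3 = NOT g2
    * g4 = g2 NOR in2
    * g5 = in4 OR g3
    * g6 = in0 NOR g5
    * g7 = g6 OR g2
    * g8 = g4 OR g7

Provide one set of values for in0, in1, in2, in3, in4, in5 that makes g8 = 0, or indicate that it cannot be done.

g8 = g4 OR g7 must be 0, so both g4 = 0 and g7 = 0.
Check with in0=0, in1=0, in2=1, in3=0, in4=0, in5=0:
g1 = in3 OR in1 = 0 OR 0 = 0
g2 = in5 OR g1 = 0 OR 0 = 0
g3 = NOT g2 = NOT 0 = 1
g4 = g2 NOR in2 = 0 NOR 1 = 0
g5 = in4 OR g3 = 0 OR 1 = 1
g6 = in0 NOR g5 = 0 NOR 1 = 0
g7 = g6 OR g2 = 0 OR 0 = 0
g8 = g4 OR g7 = 0 OR 0 = 0
So g8 = 0 as required.

in0=0, in1=0, in2=1, in3=0, in4=0, in5=0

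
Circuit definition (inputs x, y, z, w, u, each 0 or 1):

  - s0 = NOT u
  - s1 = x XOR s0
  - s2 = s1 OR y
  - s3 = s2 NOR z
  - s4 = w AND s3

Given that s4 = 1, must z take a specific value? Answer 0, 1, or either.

s4 = w AND s3 must be 1, so both w = 1 and s3 = 1.
s3 = s2 NOR z must be 1, so both s2 = 0 and z = 0.
s2 = s1 OR y must be 0, so both s1 = 0 and y = 0.
Every assignment with s4 = 1 has z = 0; there are 2 such assignment(s).
  x=0, y=0, z=0, w=1, u=1
  x=1, y=0, z=0, w=1, u=0

0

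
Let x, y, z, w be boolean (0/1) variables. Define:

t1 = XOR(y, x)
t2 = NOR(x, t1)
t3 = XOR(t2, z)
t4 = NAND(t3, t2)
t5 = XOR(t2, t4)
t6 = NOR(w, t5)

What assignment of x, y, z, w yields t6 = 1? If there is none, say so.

x=0, y=0, z=1, w=0

Check with x=0, y=0, z=1, w=0:
t1 = XOR(y, x) = XOR(0, 0) = 0
t2 = NOR(x, t1) = NOR(0, 0) = 1
t3 = XOR(t2, z) = XOR(1, 1) = 0
t4 = NAND(t3, t2) = NAND(0, 1) = 1
t5 = XOR(t2, t4) = XOR(1, 1) = 0
t6 = NOR(w, t5) = NOR(0, 0) = 1
So t6 = 1 as required.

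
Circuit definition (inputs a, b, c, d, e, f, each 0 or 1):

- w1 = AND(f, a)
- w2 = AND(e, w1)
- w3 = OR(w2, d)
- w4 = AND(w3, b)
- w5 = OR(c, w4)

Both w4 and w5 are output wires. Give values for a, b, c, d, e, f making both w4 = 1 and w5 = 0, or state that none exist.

Across all 64 input combinations, none give both w4 = 1 and w5 = 0.

no solution exists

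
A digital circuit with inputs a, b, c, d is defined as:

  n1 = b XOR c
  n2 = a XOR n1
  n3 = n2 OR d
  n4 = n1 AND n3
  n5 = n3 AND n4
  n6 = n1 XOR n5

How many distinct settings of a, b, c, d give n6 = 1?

n6 = n1 XOR n5 must be 1, so n1 and n5 differ.
Enumerating the 16 input combinations, 2 give n6 = 1 and 14 give n6 = 0.

2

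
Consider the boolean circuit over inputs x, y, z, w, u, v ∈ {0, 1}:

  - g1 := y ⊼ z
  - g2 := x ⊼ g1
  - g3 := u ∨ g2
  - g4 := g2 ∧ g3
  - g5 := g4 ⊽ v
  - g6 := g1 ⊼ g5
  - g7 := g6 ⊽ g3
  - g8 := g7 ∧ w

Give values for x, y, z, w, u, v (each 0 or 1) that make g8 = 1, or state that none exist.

x=1, y=1, z=0, w=1, u=0, v=0

g8 = g7 ∧ w must be 1, so both g7 = 1 and w = 1.
Check with x=1, y=1, z=0, w=1, u=0, v=0:
g1 = y ⊼ z = 1 ⊼ 0 = 1
g2 = x ⊼ g1 = 1 ⊼ 1 = 0
g3 = u ∨ g2 = 0 ∨ 0 = 0
g4 = g2 ∧ g3 = 0 ∧ 0 = 0
g5 = g4 ⊽ v = 0 ⊽ 0 = 1
g6 = g1 ⊼ g5 = 1 ⊼ 1 = 0
g7 = g6 ⊽ g3 = 0 ⊽ 0 = 1
g8 = g7 ∧ w = 1 ∧ 1 = 1
So g8 = 1 as required.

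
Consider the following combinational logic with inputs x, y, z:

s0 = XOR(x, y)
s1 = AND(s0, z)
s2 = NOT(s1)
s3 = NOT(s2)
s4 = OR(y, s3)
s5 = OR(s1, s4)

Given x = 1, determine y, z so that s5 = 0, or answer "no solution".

y=0 z=0

Check with x = 1 and y=0, z=0:
s0 = XOR(x, y) = XOR(1, 0) = 1
s1 = AND(s0, z) = AND(1, 0) = 0
s2 = NOT(s1) = NOT 0 = 1
s3 = NOT(s2) = NOT 1 = 0
s4 = OR(y, s3) = OR(0, 0) = 0
s5 = OR(s1, s4) = OR(0, 0) = 0
So s5 = 0.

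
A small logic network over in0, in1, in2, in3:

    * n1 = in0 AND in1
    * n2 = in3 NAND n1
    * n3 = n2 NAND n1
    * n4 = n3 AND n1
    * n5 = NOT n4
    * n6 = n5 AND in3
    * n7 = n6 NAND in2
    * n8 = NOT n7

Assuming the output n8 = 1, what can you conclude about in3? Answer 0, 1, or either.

1

n8 = NOT n7 must be 1, so n7 = 0.
n7 = n6 NAND in2 must be 0, so both n6 = 1 and in2 = 1.
Every assignment with n8 = 1 has in3 = 1; there are 3 such assignment(s).
  in0=0, in1=0, in2=1, in3=1
  in0=0, in1=1, in2=1, in3=1
  in0=1, in1=0, in2=1, in3=1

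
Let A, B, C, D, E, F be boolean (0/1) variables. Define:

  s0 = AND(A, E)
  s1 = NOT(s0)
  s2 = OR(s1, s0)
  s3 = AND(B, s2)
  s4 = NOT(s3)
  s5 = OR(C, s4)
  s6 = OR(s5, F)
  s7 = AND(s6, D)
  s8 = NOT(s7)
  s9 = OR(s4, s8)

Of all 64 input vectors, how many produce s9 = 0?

12

s9 = OR(s4, s8) must be 0, so both s4 = 0 and s8 = 0.
s4 = NOT(s3) must be 0, so s3 = 1.
Enumerating the 64 input combinations, 12 give s9 = 0 and 52 give s9 = 1.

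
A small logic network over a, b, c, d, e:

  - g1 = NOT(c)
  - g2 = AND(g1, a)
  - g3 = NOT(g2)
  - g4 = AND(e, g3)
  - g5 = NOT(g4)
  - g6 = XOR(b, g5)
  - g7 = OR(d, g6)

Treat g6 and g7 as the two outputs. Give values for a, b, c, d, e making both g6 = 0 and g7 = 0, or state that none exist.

a=0 b=1 c=1 d=0 e=0

Check with a=0 b=1 c=1 d=0 e=0:
g1 = NOT(c) = NOT 1 = 0
g2 = AND(g1, a) = AND(0, 0) = 0
g3 = NOT(g2) = NOT 0 = 1
g4 = AND(e, g3) = AND(0, 1) = 0
g5 = NOT(g4) = NOT 0 = 1
g6 = XOR(b, g5) = XOR(1, 1) = 0
g7 = OR(d, g6) = OR(0, 0) = 0
So g6 = 0 and g7 = 0.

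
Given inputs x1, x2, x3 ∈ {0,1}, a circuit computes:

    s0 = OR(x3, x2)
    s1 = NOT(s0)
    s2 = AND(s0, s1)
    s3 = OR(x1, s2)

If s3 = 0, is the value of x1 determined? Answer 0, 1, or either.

s3 = OR(x1, s2) must be 0, so both x1 = 0 and s2 = 0.
s2 = AND(s0, s1) must be 0, so at least one of s0, s1 is 0.
Every assignment with s3 = 0 has x1 = 0; there are 4 such assignment(s).
  x1=0, x2=0, x3=0
  x1=0, x2=0, x3=1
  x1=0, x2=1, x3=0
  x1=0, x2=1, x3=1

0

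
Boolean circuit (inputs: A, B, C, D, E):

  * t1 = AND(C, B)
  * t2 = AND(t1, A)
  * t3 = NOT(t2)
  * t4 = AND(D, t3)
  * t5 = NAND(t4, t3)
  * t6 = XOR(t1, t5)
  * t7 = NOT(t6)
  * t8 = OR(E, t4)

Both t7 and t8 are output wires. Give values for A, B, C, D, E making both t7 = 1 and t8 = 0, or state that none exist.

Check with A=0 B=1 C=1 D=0 E=0:
t1 = AND(C, B) = AND(1, 1) = 1
t2 = AND(t1, A) = AND(1, 0) = 0
t3 = NOT(t2) = NOT 0 = 1
t4 = AND(D, t3) = AND(0, 1) = 0
t5 = NAND(t4, t3) = NAND(0, 1) = 1
t6 = XOR(t1, t5) = XOR(1, 1) = 0
t7 = NOT(t6) = NOT 0 = 1
t8 = OR(E, t4) = OR(0, 0) = 0
So t7 = 1 and t8 = 0.

A=0 B=1 C=1 D=0 E=0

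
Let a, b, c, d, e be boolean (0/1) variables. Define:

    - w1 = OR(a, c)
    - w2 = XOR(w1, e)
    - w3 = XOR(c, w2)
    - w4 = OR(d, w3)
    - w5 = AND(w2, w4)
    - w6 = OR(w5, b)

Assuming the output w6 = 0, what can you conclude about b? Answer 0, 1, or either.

0

w6 = OR(w5, b) must be 0, so both w5 = 0 and b = 0.
Every assignment with w6 = 0 has b = 0; there are 10 such assignment(s).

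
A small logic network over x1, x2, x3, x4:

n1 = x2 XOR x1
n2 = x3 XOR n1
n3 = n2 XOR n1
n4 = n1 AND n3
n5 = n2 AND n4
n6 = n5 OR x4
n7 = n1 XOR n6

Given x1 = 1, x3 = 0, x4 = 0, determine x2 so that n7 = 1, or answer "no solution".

n7 = n1 XOR n6 must be 1, so n1 and n6 differ.
Check with x1 = 1, x3 = 0, x4 = 0 and x2=0:
n1 = x2 XOR x1 = 0 XOR 1 = 1
n2 = x3 XOR n1 = 0 XOR 1 = 1
n3 = n2 XOR n1 = 1 XOR 1 = 0
n4 = n1 AND n3 = 1 AND 0 = 0
n5 = n2 AND n4 = 1 AND 0 = 0
n6 = n5 OR x4 = 0 OR 0 = 0
n7 = n1 XOR n6 = 1 XOR 0 = 1
So n7 = 1.

x2=0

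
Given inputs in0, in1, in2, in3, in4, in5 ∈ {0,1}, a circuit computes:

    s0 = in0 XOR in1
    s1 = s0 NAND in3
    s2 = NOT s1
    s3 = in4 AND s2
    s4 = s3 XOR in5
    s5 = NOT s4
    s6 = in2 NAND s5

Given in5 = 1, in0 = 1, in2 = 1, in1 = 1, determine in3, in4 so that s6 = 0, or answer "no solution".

With in5 = 1, in0 = 1, in2 = 1, in1 = 1 fixed, none of the 4 settings of in3, in4 give s6 = 0.
For example, with in3=1, in4=0:
s0 = in0 XOR in1 = 1 XOR 1 = 0
s1 = s0 NAND in3 = 0 NAND 1 = 1
s2 = NOT s1 = NOT 1 = 0
s3 = in4 AND s2 = 0 AND 0 = 0
s4 = s3 XOR in5 = 0 XOR 1 = 1
s5 = NOT s4 = NOT 1 = 0
s6 = in2 NAND s5 = 1 NAND 0 = 1
giving s6 = 1 ≠ 0.

no solution exists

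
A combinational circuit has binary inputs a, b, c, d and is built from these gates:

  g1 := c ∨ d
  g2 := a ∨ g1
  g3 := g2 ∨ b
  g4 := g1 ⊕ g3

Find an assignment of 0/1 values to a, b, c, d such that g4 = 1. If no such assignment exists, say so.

a=1, b=1, c=0, d=0

g4 = g1 ⊕ g3 must be 1, so g1 and g3 differ.
Check with a=1, b=1, c=0, d=0:
g1 = c ∨ d = 0 ∨ 0 = 0
g2 = a ∨ g1 = 1 ∨ 0 = 1
g3 = g2 ∨ b = 1 ∨ 1 = 1
g4 = g1 ⊕ g3 = 0 ⊕ 1 = 1
So g4 = 1 as required.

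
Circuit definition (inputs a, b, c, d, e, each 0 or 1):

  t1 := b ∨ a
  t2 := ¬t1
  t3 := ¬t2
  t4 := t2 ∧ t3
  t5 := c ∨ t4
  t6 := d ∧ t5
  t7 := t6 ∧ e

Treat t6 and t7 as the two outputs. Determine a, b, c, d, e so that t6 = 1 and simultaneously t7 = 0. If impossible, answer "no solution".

a=1, b=1, c=1, d=1, e=0

Check with a=1, b=1, c=1, d=1, e=0:
t1 = b ∨ a = 1 ∨ 1 = 1
t2 = ¬t1 = ¬1 = 0
t3 = ¬t2 = ¬0 = 1
t4 = t2 ∧ t3 = 0 ∧ 1 = 0
t5 = c ∨ t4 = 1 ∨ 0 = 1
t6 = d ∧ t5 = 1 ∧ 1 = 1
t7 = t6 ∧ e = 1 ∧ 0 = 0
So t6 = 1 and t7 = 0.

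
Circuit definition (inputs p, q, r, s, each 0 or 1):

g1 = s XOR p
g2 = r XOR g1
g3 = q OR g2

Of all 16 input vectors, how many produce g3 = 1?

g3 = q OR g2 must be 1, so at least one of q, g2 is 1.
Enumerating the 16 input combinations, 12 give g3 = 1 and 4 give g3 = 0.

12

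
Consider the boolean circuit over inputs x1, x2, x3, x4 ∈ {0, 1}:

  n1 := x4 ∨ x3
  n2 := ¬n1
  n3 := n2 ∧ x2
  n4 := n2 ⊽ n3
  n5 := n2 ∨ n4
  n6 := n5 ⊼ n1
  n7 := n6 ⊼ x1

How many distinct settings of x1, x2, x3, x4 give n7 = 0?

2

n7 = n6 ⊼ x1 must be 0, so both n6 = 1 and x1 = 1.
n6 = n5 ⊼ n1 must be 1, so at least one of n5, n1 is 0.
Enumerating the 16 input combinations, 2 give n7 = 0 and 14 give n7 = 1.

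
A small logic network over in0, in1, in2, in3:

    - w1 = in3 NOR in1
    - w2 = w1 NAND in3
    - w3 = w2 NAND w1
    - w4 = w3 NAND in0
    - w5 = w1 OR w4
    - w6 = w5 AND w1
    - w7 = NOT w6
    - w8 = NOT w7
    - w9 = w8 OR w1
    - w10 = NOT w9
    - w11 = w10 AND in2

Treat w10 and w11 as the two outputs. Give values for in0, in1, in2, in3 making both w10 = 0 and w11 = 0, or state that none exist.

in0=1 in1=0 in2=1 in3=0

Check with in0=1 in1=0 in2=1 in3=0:
w1 = in3 NOR in1 = 0 NOR 0 = 1
w2 = w1 NAND in3 = 1 NAND 0 = 1
w3 = w2 NAND w1 = 1 NAND 1 = 0
w4 = w3 NAND in0 = 0 NAND 1 = 1
w5 = w1 OR w4 = 1 OR 1 = 1
w6 = w5 AND w1 = 1 AND 1 = 1
w7 = NOT w6 = NOT 1 = 0
w8 = NOT w7 = NOT 0 = 1
w9 = w8 OR w1 = 1 OR 1 = 1
w10 = NOT w9 = NOT 1 = 0
w11 = w10 AND in2 = 0 AND 1 = 0
So w10 = 0 and w11 = 0.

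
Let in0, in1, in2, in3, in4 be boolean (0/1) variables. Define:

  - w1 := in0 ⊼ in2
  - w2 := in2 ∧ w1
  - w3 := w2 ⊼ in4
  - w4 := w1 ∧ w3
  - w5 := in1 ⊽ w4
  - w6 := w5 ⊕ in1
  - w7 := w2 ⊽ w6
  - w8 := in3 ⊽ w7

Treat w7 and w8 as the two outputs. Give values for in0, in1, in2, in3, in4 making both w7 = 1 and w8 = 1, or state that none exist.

Across all 32 input combinations, none give both w7 = 1 and w8 = 1.

no solution exists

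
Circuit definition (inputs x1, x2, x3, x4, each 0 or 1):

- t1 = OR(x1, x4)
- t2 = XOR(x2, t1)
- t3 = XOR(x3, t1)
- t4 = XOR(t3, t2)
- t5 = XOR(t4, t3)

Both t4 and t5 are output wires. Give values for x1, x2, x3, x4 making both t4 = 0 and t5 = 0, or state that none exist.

x1=0, x2=0, x3=0, x4=0

Check with x1=0, x2=0, x3=0, x4=0:
t1 = OR(x1, x4) = OR(0, 0) = 0
t2 = XOR(x2, t1) = XOR(0, 0) = 0
t3 = XOR(x3, t1) = XOR(0, 0) = 0
t4 = XOR(t3, t2) = XOR(0, 0) = 0
t5 = XOR(t4, t3) = XOR(0, 0) = 0
So t4 = 0 and t5 = 0.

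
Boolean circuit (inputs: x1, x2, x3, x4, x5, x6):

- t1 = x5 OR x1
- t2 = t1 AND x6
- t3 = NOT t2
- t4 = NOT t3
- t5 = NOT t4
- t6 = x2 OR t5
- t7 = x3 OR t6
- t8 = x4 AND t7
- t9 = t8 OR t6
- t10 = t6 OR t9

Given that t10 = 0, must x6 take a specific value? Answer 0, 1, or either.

1

t10 = t6 OR t9 must be 0, so both t6 = 0 and t9 = 0.
t6 = x2 OR t5 must be 0, so both x2 = 0 and t5 = 0.
t9 = t8 OR t6 must be 0, so both t8 = 0 and t6 = 0.
Every assignment with t10 = 0 has x6 = 1; there are 9 such assignment(s).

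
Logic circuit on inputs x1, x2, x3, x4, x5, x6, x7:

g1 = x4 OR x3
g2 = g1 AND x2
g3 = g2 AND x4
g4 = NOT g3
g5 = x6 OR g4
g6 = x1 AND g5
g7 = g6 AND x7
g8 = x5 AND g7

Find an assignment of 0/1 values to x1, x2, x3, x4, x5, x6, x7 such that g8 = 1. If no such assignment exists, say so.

Check with x1=1, x2=0, x3=0, x4=0, x5=1, x6=0, x7=1:
g1 = x4 OR x3 = 0 OR 0 = 0
g2 = g1 AND x2 = 0 AND 0 = 0
g3 = g2 AND x4 = 0 AND 0 = 0
g4 = NOT g3 = NOT 0 = 1
g5 = x6 OR g4 = 0 OR 1 = 1
g6 = x1 AND g5 = 1 AND 1 = 1
g7 = g6 AND x7 = 1 AND 1 = 1
g8 = x5 AND g7 = 1 AND 1 = 1
So g8 = 1 as required.

x1=1, x2=0, x3=0, x4=0, x5=1, x6=0, x7=1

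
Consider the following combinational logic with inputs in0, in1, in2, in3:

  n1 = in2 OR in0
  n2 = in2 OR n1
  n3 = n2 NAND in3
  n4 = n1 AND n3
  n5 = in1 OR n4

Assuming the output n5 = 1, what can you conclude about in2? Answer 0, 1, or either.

either

Both values of in2 occur among assignments with n5 = 1:
  in2=0: in0=0, in1=1, in2=0, in3=0
  in2=1: in0=0, in1=0, in2=1, in3=0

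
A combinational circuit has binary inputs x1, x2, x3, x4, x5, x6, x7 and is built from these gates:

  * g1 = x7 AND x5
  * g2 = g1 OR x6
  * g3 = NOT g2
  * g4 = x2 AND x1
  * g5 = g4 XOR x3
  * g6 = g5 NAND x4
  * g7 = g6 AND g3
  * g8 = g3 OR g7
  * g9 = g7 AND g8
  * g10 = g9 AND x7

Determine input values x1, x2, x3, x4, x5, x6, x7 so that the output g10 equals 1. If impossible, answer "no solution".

x1=0, x2=0, x3=1, x4=0, x5=0, x6=0, x7=1

g10 = g9 AND x7 must be 1, so both g9 = 1 and x7 = 1.
g9 = g7 AND g8 must be 1, so both g7 = 1 and g8 = 1.
Check with x1=0, x2=0, x3=1, x4=0, x5=0, x6=0, x7=1:
g1 = x7 AND x5 = 1 AND 0 = 0
g2 = g1 OR x6 = 0 OR 0 = 0
g3 = NOT g2 = NOT 0 = 1
g4 = x2 AND x1 = 0 AND 0 = 0
g5 = g4 XOR x3 = 0 XOR 1 = 1
g6 = g5 NAND x4 = 1 NAND 0 = 1
g7 = g6 AND g3 = 1 AND 1 = 1
g8 = g3 OR g7 = 1 OR 1 = 1
g9 = g7 AND g8 = 1 AND 1 = 1
g10 = g9 AND x7 = 1 AND 1 = 1
So g10 = 1 as required.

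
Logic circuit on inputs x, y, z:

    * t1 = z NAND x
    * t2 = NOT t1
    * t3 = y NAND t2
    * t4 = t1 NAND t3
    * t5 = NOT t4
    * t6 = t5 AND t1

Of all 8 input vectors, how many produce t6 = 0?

t6 = t5 AND t1 must be 0, so at least one of t5, t1 is 0.
Satisfying assignments:
  x=1, y=0, z=1
  x=1, y=1, z=1

2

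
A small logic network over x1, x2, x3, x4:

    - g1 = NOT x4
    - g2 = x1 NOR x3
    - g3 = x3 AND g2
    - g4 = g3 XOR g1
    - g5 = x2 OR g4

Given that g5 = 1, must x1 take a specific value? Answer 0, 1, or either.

either

Both values of x1 occur among assignments with g5 = 1:
  x1=0: x1=0, x2=0, x3=0, x4=0
  x1=1: x1=1, x2=0, x3=0, x4=0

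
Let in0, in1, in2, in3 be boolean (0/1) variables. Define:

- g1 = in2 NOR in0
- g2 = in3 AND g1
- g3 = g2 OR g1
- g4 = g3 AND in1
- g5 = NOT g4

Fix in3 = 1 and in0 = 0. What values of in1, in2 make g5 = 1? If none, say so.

Check with in3 = 1 and in0 = 0 and in1=0, in2=1:
g1 = in2 NOR in0 = 1 NOR 0 = 0
g2 = in3 AND g1 = 1 AND 0 = 0
g3 = g2 OR g1 = 0 OR 0 = 0
g4 = g3 AND in1 = 0 AND 0 = 0
g5 = NOT g4 = NOT 0 = 1
So g5 = 1.

in1=0, in2=1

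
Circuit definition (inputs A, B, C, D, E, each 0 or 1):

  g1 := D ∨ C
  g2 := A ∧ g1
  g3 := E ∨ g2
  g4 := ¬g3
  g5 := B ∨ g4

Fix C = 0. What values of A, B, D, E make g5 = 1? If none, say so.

A=1, B=1, D=1, E=0

g5 = B ∨ g4 must be 1, so at least one of B, g4 is 1.
Check with C = 0 and A=1, B=1, D=1, E=0:
g1 = D ∨ C = 1 ∨ 0 = 1
g2 = A ∧ g1 = 1 ∧ 1 = 1
g3 = E ∨ g2 = 0 ∨ 1 = 1
g4 = ¬g3 = ¬1 = 0
g5 = B ∨ g4 = 1 ∨ 0 = 1
So g5 = 1.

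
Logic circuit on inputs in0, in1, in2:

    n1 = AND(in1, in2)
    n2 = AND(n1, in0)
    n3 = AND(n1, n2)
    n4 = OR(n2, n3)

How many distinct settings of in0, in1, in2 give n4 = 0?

n4 = OR(n2, n3) must be 0, so both n2 = 0 and n3 = 0.
n2 = AND(n1, in0) must be 0, so at least one of n1, in0 is 0.
Enumerating the 8 input combinations, 7 give n4 = 0 and 1 give n4 = 1.

7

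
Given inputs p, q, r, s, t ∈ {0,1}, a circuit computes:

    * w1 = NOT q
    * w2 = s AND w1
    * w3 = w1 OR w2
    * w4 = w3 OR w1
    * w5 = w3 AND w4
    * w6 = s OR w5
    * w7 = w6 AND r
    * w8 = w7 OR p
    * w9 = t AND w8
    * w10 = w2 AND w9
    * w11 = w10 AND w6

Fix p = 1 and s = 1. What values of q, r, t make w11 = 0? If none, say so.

w11 = w10 AND w6 must be 0, so at least one of w10, w6 is 0.
Check with p = 1 and s = 1 and q=1, r=1, t=1:
w1 = NOT q = NOT 1 = 0
w2 = s AND w1 = 1 AND 0 = 0
w3 = w1 OR w2 = 0 OR 0 = 0
w4 = w3 OR w1 = 0 OR 0 = 0
w5 = w3 AND w4 = 0 AND 0 = 0
w6 = s OR w5 = 1 OR 0 = 1
w7 = w6 AND r = 1 AND 1 = 1
w8 = w7 OR p = 1 OR 1 = 1
w9 = t AND w8 = 1 AND 1 = 1
w10 = w2 AND w9 = 0 AND 1 = 0
w11 = w10 AND w6 = 0 AND 1 = 0
So w11 = 0.

q=1 r=1 t=1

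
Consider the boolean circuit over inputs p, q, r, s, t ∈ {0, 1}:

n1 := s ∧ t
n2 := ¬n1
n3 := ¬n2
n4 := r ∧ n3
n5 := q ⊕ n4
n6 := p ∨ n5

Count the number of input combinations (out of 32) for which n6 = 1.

n6 = p ∨ n5 must be 1, so at least one of p, n5 is 1.
Enumerating the 32 input combinations, 24 give n6 = 1 and 8 give n6 = 0.

24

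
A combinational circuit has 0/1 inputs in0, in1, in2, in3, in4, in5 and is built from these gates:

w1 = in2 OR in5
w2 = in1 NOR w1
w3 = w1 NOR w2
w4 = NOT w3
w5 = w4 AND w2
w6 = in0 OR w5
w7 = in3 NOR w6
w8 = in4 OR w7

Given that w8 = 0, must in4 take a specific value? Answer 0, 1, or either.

0

w8 = in4 OR w7 must be 0, so both in4 = 0 and w7 = 0.
w7 = in3 NOR w6 must be 0, so at least one of in3, w6 is 1.
Every assignment with w8 = 0 has in4 = 0; there are 25 such assignment(s).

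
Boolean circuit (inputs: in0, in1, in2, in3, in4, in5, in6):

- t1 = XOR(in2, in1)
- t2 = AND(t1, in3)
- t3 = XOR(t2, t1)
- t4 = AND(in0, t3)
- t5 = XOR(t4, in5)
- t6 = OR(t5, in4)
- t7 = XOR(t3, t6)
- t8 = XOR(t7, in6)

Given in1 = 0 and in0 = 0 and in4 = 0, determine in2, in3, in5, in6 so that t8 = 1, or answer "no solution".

t8 = XOR(t7, in6) must be 1, so t7 and in6 differ.
Check with in1 = 0 and in0 = 0 and in4 = 0 and in2=0, in3=1, in5=0, in6=1:
t1 = XOR(in2, in1) = XOR(0, 0) = 0
t2 = AND(t1, in3) = AND(0, 1) = 0
t3 = XOR(t2, t1) = XOR(0, 0) = 0
t4 = AND(in0, t3) = AND(0, 0) = 0
t5 = XOR(t4, in5) = XOR(0, 0) = 0
t6 = OR(t5, in4) = OR(0, 0) = 0
t7 = XOR(t3, t6) = XOR(0, 0) = 0
t8 = XOR(t7, in6) = XOR(0, 1) = 1
So t8 = 1.

in2=0 in3=1 in5=0 in6=1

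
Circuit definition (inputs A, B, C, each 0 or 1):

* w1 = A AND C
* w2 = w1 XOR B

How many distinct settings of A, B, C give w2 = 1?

w2 = w1 XOR B must be 1, so w1 and B differ.
Satisfying assignments:
  A=0, B=1, C=0
  A=0, B=1, C=1
  A=1, B=0, C=1
  A=1, B=1, C=0

4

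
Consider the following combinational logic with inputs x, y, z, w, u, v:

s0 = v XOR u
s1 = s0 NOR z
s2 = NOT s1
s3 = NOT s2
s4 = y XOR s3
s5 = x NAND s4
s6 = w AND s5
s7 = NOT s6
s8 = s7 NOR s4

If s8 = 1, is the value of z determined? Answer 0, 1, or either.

either

Both values of z occur among assignments with s8 = 1:
  z=0: x=0, y=0, z=0, w=1, u=0, v=1
  z=1: x=0, y=0, z=1, w=1, u=0, v=0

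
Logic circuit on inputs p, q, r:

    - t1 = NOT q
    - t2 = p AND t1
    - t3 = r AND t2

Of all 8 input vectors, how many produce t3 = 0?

t3 = r AND t2 must be 0, so at least one of r, t2 is 0.
Enumerating the 8 input combinations, 7 give t3 = 0 and 1 give t3 = 1.

7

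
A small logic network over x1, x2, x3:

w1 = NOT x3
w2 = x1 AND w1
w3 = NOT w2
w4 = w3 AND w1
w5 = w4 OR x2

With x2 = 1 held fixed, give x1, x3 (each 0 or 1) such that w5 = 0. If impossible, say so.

With x2 = 1 fixed, none of the 4 settings of x1, x3 give w5 = 0.
For example, with x1=1, x3=1:
w1 = NOT x3 = NOT 1 = 0
w2 = x1 AND w1 = 1 AND 0 = 0
w3 = NOT w2 = NOT 0 = 1
w4 = w3 AND w1 = 1 AND 0 = 0
w5 = w4 OR x2 = 0 OR 1 = 1
giving w5 = 1 ≠ 0.

no solution exists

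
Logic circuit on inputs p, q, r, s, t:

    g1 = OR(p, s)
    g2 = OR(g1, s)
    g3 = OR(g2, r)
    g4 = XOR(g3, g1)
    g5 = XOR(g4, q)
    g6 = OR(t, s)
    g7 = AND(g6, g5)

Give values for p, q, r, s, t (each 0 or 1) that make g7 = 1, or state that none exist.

p=0 q=1 r=0 s=0 t=1

g7 = AND(g6, g5) must be 1, so both g6 = 1 and g5 = 1.
g6 = OR(t, s) must be 1, so at least one of t, s is 1.
Check with p=0 q=1 r=0 s=0 t=1:
g1 = OR(p, s) = OR(0, 0) = 0
g2 = OR(g1, s) = OR(0, 0) = 0
g3 = OR(g2, r) = OR(0, 0) = 0
g4 = XOR(g3, g1) = XOR(0, 0) = 0
g5 = XOR(g4, q) = XOR(0, 1) = 1
g6 = OR(t, s) = OR(1, 0) = 1
g7 = AND(g6, g5) = AND(1, 1) = 1
So g7 = 1 as required.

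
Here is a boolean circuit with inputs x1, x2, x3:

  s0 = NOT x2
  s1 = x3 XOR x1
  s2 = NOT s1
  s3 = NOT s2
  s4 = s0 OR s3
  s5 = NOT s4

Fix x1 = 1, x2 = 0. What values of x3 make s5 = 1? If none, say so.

With x1 = 1, x2 = 0 fixed, none of the 2 settings of x3 give s5 = 1.
For example, with x3=1:
s0 = NOT x2 = NOT 0 = 1
s1 = x3 XOR x1 = 1 XOR 1 = 0
s2 = NOT s1 = NOT 0 = 1
s3 = NOT s2 = NOT 1 = 0
s4 = s0 OR s3 = 1 OR 0 = 1
s5 = NOT s4 = NOT 1 = 0
giving s5 = 0 ≠ 1.

no solution exists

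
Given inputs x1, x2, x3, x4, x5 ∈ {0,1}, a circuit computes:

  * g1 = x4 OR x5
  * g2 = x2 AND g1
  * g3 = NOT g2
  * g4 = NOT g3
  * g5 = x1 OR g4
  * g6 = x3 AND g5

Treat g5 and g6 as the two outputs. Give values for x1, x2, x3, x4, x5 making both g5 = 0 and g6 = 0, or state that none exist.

Check with x1=0 x2=0 x3=1 x4=0 x5=0:
g1 = x4 OR x5 = 0 OR 0 = 0
g2 = x2 AND g1 = 0 AND 0 = 0
g3 = NOT g2 = NOT 0 = 1
g4 = NOT g3 = NOT 1 = 0
g5 = x1 OR g4 = 0 OR 0 = 0
g6 = x3 AND g5 = 1 AND 0 = 0
So g5 = 0 and g6 = 0.

x1=0 x2=0 x3=1 x4=0 x5=0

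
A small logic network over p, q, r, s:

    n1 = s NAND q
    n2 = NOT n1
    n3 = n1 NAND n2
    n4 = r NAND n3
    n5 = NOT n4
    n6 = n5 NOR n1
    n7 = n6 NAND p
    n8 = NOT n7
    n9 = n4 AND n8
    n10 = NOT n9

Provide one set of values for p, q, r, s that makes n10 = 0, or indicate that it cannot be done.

p=1, q=1, r=0, s=1

n10 = NOT n9 must be 0, so n9 = 1.
n9 = n4 AND n8 must be 1, so both n4 = 1 and n8 = 1.
n4 = r NAND n3 must be 1, so at least one of r, n3 is 0.
Check with p=1, q=1, r=0, s=1:
n1 = s NAND q = 1 NAND 1 = 0
n2 = NOT n1 = NOT 0 = 1
n3 = n1 NAND n2 = 0 NAND 1 = 1
n4 = r NAND n3 = 0 NAND 1 = 1
n5 = NOT n4 = NOT 1 = 0
n6 = n5 NOR n1 = 0 NOR 0 = 1
n7 = n6 NAND p = 1 NAND 1 = 0
n8 = NOT n7 = NOT 0 = 1
n9 = n4 AND n8 = 1 AND 1 = 1
n10 = NOT n9 = NOT 1 = 0
So n10 = 0 as required.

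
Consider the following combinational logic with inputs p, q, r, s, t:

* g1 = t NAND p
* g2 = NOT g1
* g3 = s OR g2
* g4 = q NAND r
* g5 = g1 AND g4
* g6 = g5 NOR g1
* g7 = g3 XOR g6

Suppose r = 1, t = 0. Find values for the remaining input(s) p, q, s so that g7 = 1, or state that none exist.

p=1, q=0, s=1

Check with r = 1, t = 0 and p=1, q=0, s=1:
g1 = t NAND p = 0 NAND 1 = 1
g2 = NOT g1 = NOT 1 = 0
g3 = s OR g2 = 1 OR 0 = 1
g4 = q NAND r = 0 NAND 1 = 1
g5 = g1 AND g4 = 1 AND 1 = 1
g6 = g5 NOR g1 = 1 NOR 1 = 0
g7 = g3 XOR g6 = 1 XOR 0 = 1
So g7 = 1.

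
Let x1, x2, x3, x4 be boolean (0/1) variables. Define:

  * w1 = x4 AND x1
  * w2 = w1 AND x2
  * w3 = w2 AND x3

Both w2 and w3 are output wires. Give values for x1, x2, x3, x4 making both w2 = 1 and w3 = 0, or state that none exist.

Check with x1=1 x2=1 x3=0 x4=1:
w1 = x4 AND x1 = 1 AND 1 = 1
w2 = w1 AND x2 = 1 AND 1 = 1
w3 = w2 AND x3 = 1 AND 0 = 0
So w2 = 1 and w3 = 0.

x1=1 x2=1 x3=0 x4=1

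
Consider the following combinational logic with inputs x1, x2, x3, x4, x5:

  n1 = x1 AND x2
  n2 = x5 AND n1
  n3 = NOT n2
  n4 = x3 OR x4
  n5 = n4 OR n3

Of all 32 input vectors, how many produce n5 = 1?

31

n5 = n4 OR n3 must be 1, so at least one of n4, n3 is 1.
Enumerating the 32 input combinations, 31 give n5 = 1 and 1 give n5 = 0.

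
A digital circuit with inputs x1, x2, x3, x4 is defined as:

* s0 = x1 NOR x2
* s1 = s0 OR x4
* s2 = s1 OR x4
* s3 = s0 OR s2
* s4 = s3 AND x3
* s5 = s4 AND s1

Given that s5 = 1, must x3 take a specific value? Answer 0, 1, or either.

s5 = s4 AND s1 must be 1, so both s4 = 1 and s1 = 1.
s4 = s3 AND x3 must be 1, so both s3 = 1 and x3 = 1.
s1 = s0 OR x4 must be 1, so at least one of s0, x4 is 1.
Every assignment with s5 = 1 has x3 = 1; there are 5 such assignment(s).

1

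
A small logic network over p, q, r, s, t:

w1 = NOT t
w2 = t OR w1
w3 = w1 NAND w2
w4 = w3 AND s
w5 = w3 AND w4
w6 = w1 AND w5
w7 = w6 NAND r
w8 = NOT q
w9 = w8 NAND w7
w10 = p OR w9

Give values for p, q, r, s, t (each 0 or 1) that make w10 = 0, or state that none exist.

p=0, q=0, r=1, s=0, t=1

w10 = p OR w9 must be 0, so both p = 0 and w9 = 0.
w9 = w8 NAND w7 must be 0, so both w8 = 1 and w7 = 1.
w8 = NOT q must be 1, so q = 0.
Check with p=0, q=0, r=1, s=0, t=1:
w1 = NOT t = NOT 1 = 0
w2 = t OR w1 = 1 OR 0 = 1
w3 = w1 NAND w2 = 0 NAND 1 = 1
w4 = w3 AND s = 1 AND 0 = 0
w5 = w3 AND w4 = 1 AND 0 = 0
w6 = w1 AND w5 = 0 AND 0 = 0
w7 = w6 NAND r = 0 NAND 1 = 1
w8 = NOT q = NOT 0 = 1
w9 = w8 NAND w7 = 1 NAND 1 = 0
w10 = p OR w9 = 0 OR 0 = 0
So w10 = 0 as required.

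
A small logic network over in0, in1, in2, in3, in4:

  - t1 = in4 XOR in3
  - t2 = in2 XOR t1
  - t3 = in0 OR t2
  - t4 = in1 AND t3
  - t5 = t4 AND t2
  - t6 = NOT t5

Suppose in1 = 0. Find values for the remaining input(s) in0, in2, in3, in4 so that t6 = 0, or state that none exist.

With in1 = 0 fixed, none of the 16 settings of in0, in2, in3, in4 give t6 = 0.
For example, with in0=0, in2=0, in3=0, in4=0:
t1 = in4 XOR in3 = 0 XOR 0 = 0
t2 = in2 XOR t1 = 0 XOR 0 = 0
t3 = in0 OR t2 = 0 OR 0 = 0
t4 = in1 AND t3 = 0 AND 0 = 0
t5 = t4 AND t2 = 0 AND 0 = 0
t6 = NOT t5 = NOT 0 = 1
giving t6 = 1 ≠ 0.

no solution exists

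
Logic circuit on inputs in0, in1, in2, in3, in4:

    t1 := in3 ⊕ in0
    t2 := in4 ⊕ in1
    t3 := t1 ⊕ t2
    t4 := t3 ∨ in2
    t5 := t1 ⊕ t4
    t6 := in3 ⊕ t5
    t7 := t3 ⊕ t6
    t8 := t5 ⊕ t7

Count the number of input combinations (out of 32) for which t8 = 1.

t8 = t5 ⊕ t7 must be 1, so t5 and t7 differ.
Enumerating the 32 input combinations, 16 give t8 = 1 and 16 give t8 = 0.

16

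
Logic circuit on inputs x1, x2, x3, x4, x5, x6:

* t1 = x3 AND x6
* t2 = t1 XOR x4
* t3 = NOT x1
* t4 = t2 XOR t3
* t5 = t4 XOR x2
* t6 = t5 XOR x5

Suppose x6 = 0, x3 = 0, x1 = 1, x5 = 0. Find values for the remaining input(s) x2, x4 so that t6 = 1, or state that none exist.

Check with x6 = 0, x3 = 0, x1 = 1, x5 = 0 and x2=1, x4=0:
t1 = x3 AND x6 = 0 AND 0 = 0
t2 = t1 XOR x4 = 0 XOR 0 = 0
t3 = NOT x1 = NOT 1 = 0
t4 = t2 XOR t3 = 0 XOR 0 = 0
t5 = t4 XOR x2 = 0 XOR 1 = 1
t6 = t5 XOR x5 = 1 XOR 0 = 1
So t6 = 1.

x2=1, x4=0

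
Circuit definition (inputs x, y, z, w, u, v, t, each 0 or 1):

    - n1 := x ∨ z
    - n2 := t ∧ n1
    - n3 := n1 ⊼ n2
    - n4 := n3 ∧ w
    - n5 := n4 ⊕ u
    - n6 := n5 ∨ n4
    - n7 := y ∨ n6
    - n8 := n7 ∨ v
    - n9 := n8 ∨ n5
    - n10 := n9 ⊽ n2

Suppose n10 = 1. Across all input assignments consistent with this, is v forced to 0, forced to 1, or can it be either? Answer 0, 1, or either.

0

n10 = n9 ⊽ n2 must be 1, so both n9 = 0 and n2 = 0.
n9 = n8 ∨ n5 must be 0, so both n8 = 0 and n5 = 0.
Every assignment with n10 = 1 has v = 0; there are 5 such assignment(s).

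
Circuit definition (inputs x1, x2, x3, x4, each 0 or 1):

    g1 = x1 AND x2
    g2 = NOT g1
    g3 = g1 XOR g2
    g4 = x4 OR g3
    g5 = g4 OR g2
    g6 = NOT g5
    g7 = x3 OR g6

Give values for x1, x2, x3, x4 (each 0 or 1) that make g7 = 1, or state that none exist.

x1=0, x2=1, x3=1, x4=0

g7 = x3 OR g6 must be 1, so at least one of x3, g6 is 1.
Check with x1=0, x2=1, x3=1, x4=0:
g1 = x1 AND x2 = 0 AND 1 = 0
g2 = NOT g1 = NOT 0 = 1
g3 = g1 XOR g2 = 0 XOR 1 = 1
g4 = x4 OR g3 = 0 OR 1 = 1
g5 = g4 OR g2 = 1 OR 1 = 1
g6 = NOT g5 = NOT 1 = 0
g7 = x3 OR g6 = 1 OR 0 = 1
So g7 = 1 as required.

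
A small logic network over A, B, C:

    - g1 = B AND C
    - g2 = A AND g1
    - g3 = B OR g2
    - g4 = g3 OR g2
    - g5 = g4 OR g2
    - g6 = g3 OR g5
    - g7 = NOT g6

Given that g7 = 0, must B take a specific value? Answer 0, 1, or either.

g7 = NOT g6 must be 0, so g6 = 1.
g6 = g3 OR g5 must be 1, so at least one of g3, g5 is 1.
Every assignment with g7 = 0 has B = 1; there are 4 such assignment(s).
  A=0, B=1, C=0
  A=0, B=1, C=1
  A=1, B=1, C=0
  A=1, B=1, C=1

1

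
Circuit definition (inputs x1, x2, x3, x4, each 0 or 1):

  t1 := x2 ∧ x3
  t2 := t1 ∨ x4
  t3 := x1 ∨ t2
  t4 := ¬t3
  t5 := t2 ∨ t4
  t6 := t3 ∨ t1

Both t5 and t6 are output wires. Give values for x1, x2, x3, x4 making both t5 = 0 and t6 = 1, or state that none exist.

x1=1, x2=0, x3=1, x4=0

Check with x1=1, x2=0, x3=1, x4=0:
t1 = x2 ∧ x3 = 0 ∧ 1 = 0
t2 = t1 ∨ x4 = 0 ∨ 0 = 0
t3 = x1 ∨ t2 = 1 ∨ 0 = 1
t4 = ¬t3 = ¬1 = 0
t5 = t2 ∨ t4 = 0 ∨ 0 = 0
t6 = t3 ∨ t1 = 1 ∨ 0 = 1
So t5 = 0 and t6 = 1.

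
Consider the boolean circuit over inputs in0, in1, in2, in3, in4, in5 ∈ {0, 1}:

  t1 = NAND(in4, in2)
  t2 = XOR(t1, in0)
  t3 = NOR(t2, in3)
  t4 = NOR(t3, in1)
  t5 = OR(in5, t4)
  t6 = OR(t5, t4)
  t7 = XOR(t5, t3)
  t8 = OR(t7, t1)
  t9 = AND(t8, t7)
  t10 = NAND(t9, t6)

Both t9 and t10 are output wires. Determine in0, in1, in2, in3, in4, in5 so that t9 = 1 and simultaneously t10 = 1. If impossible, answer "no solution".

Check with in0=1, in1=0, in2=1, in3=0, in4=0, in5=0:
t1 = NAND(in4, in2) = NAND(0, 1) = 1
t2 = XOR(t1, in0) = XOR(1, 1) = 0
t3 = NOR(t2, in3) = NOR(0, 0) = 1
t4 = NOR(t3, in1) = NOR(1, 0) = 0
t5 = OR(in5, t4) = OR(0, 0) = 0
t6 = OR(t5, t4) = OR(0, 0) = 0
t7 = XOR(t5, t3) = XOR(0, 1) = 1
t8 = OR(t7, t1) = OR(1, 1) = 1
t9 = AND(t8, t7) = AND(1, 1) = 1
t10 = NAND(t9, t6) = NAND(1, 0) = 1
So t9 = 1 and t10 = 1.

in0=1, in1=0, in2=1, in3=0, in4=0, in5=0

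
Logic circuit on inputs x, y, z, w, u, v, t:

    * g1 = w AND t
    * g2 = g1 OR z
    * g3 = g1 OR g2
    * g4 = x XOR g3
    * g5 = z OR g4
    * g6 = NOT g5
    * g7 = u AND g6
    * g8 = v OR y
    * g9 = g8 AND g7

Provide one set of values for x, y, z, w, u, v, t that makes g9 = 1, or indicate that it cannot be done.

x=0 y=1 z=0 w=1 u=1 v=1 t=0

g9 = g8 AND g7 must be 1, so both g8 = 1 and g7 = 1.
g8 = v OR y must be 1, so at least one of v, y is 1.
g7 = u AND g6 must be 1, so both u = 1 and g6 = 1.
Check with x=0 y=1 z=0 w=1 u=1 v=1 t=0:
g1 = w AND t = 1 AND 0 = 0
g2 = g1 OR z = 0 OR 0 = 0
g3 = g1 OR g2 = 0 OR 0 = 0
g4 = x XOR g3 = 0 XOR 0 = 0
g5 = z OR g4 = 0 OR 0 = 0
g6 = NOT g5 = NOT 0 = 1
g7 = u AND g6 = 1 AND 1 = 1
g8 = v OR y = 1 OR 1 = 1
g9 = g8 AND g7 = 1 AND 1 = 1
So g9 = 1 as required.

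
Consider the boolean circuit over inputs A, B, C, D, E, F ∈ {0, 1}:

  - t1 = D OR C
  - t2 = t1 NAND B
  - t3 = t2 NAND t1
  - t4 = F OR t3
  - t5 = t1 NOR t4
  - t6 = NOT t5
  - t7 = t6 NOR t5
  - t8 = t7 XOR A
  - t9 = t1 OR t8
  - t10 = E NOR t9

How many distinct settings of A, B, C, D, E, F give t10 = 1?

t10 = E NOR t9 must be 1, so both E = 0 and t9 = 0.
Satisfying assignments:
  A=0, B=0, C=0, D=0, E=0, F=0
  A=0, B=0, C=0, D=0, E=0, F=1
  A=0, B=1, C=0, D=0, E=0, F=0
  A=0, B=1, C=0, D=0, E=0, F=1

4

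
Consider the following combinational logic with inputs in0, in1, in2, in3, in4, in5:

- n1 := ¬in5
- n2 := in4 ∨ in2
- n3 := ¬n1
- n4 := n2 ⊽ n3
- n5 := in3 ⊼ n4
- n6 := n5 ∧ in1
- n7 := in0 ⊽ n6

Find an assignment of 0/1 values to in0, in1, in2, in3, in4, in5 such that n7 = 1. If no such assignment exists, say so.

in0=0 in1=0 in2=1 in3=1 in4=1 in5=1

n7 = in0 ⊽ n6 must be 1, so both in0 = 0 and n6 = 0.
n6 = n5 ∧ in1 must be 0, so at least one of n5, in1 is 0.
Check with in0=0 in1=0 in2=1 in3=1 in4=1 in5=1:
n1 = ¬in5 = ¬1 = 0
n2 = in4 ∨ in2 = 1 ∨ 1 = 1
n3 = ¬n1 = ¬0 = 1
n4 = n2 ⊽ n3 = 1 ⊽ 1 = 0
n5 = in3 ⊼ n4 = 1 ⊼ 0 = 1
n6 = n5 ∧ in1 = 1 ∧ 0 = 0
n7 = in0 ⊽ n6 = 0 ⊽ 0 = 1
So n7 = 1 as required.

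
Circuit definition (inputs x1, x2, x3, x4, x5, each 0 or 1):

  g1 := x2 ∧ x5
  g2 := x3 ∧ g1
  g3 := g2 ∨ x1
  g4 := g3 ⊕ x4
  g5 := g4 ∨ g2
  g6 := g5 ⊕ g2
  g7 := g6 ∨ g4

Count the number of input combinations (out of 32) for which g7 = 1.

g7 = g6 ∨ g4 must be 1, so at least one of g6, g4 is 1.
Enumerating the 32 input combinations, 16 give g7 = 1 and 16 give g7 = 0.

16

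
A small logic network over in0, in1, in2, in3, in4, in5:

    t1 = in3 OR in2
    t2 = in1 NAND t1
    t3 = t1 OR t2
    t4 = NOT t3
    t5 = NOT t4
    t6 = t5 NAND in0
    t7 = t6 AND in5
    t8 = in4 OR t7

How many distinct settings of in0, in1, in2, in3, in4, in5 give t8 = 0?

t8 = in4 OR t7 must be 0, so both in4 = 0 and t7 = 0.
Enumerating the 64 input combinations, 24 give t8 = 0 and 40 give t8 = 1.

24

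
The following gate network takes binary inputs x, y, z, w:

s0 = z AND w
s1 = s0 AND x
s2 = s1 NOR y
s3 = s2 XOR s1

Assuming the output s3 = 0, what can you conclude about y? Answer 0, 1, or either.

s3 = s2 XOR s1 must be 0, so s2 and s1 are equal.
Every assignment with s3 = 0 has y = 1; there are 7 such assignment(s).

1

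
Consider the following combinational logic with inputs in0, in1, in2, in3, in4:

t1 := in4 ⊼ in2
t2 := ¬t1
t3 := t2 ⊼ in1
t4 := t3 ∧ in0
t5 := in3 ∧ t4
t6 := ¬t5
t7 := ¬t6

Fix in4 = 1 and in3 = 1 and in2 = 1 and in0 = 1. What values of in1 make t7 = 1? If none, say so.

in1=0

Check with in4 = 1 and in3 = 1 and in2 = 1 and in0 = 1 and in1=0:
t1 = in4 ⊼ in2 = 1 ⊼ 1 = 0
t2 = ¬t1 = ¬0 = 1
t3 = t2 ⊼ in1 = 1 ⊼ 0 = 1
t4 = t3 ∧ in0 = 1 ∧ 1 = 1
t5 = in3 ∧ t4 = 1 ∧ 1 = 1
t6 = ¬t5 = ¬1 = 0
t7 = ¬t6 = ¬0 = 1
So t7 = 1.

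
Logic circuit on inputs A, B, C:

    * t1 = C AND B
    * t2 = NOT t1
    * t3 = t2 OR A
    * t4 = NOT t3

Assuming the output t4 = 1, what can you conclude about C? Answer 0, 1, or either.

1

t4 = NOT t3 must be 1, so t3 = 0.
t3 = t2 OR A must be 0, so both t2 = 0 and A = 0.
t2 = NOT t1 must be 0, so t1 = 1.
Every assignment with t4 = 1 has C = 1; there are 1 such assignment(s).
  A=0, B=1, C=1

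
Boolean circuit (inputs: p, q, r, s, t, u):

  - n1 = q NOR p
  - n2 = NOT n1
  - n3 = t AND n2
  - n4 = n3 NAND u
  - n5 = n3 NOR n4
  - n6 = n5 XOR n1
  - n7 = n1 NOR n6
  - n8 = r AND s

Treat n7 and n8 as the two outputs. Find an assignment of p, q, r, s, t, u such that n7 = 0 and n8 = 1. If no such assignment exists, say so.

p=0, q=0, r=1, s=1, t=1, u=0

Check with p=0, q=0, r=1, s=1, t=1, u=0:
n1 = q NOR p = 0 NOR 0 = 1
n2 = NOT n1 = NOT 1 = 0
n3 = t AND n2 = 1 AND 0 = 0
n4 = n3 NAND u = 0 NAND 0 = 1
n5 = n3 NOR n4 = 0 NOR 1 = 0
n6 = n5 XOR n1 = 0 XOR 1 = 1
n7 = n1 NOR n6 = 1 NOR 1 = 0
n8 = r AND s = 1 AND 1 = 1
So n7 = 0 and n8 = 1.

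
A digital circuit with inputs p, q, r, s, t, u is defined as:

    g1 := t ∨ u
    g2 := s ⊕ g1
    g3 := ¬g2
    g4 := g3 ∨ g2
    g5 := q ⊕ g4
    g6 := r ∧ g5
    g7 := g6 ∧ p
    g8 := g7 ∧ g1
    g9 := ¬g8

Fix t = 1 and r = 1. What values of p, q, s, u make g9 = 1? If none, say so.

p=1, q=1, s=0, u=1

g9 = ¬g8 must be 1, so g8 = 0.
Check with t = 1 and r = 1 and p=1, q=1, s=0, u=1:
g1 = t ∨ u = 1 ∨ 1 = 1
g2 = s ⊕ g1 = 0 ⊕ 1 = 1
g3 = ¬g2 = ¬1 = 0
g4 = g3 ∨ g2 = 0 ∨ 1 = 1
g5 = q ⊕ g4 = 1 ⊕ 1 = 0
g6 = r ∧ g5 = 1 ∧ 0 = 0
g7 = g6 ∧ p = 0 ∧ 1 = 0
g8 = g7 ∧ g1 = 0 ∧ 1 = 0
g9 = ¬g8 = ¬0 = 1
So g9 = 1.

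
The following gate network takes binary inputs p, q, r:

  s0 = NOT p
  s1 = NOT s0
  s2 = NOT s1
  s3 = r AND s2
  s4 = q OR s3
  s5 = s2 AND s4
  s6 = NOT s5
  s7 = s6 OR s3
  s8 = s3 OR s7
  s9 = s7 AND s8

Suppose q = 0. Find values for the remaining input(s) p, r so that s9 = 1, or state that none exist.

p=0, r=0

Check with q = 0 and p=0, r=0:
s0 = NOT p = NOT 0 = 1
s1 = NOT s0 = NOT 1 = 0
s2 = NOT s1 = NOT 0 = 1
s3 = r AND s2 = 0 AND 1 = 0
s4 = q OR s3 = 0 OR 0 = 0
s5 = s2 AND s4 = 1 AND 0 = 0
s6 = NOT s5 = NOT 0 = 1
s7 = s6 OR s3 = 1 OR 0 = 1
s8 = s3 OR s7 = 0 OR 1 = 1
s9 = s7 AND s8 = 1 AND 1 = 1
So s9 = 1.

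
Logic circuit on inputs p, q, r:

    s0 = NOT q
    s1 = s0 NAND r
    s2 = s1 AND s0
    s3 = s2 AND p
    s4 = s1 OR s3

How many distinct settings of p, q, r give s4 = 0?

2

s4 = s1 OR s3 must be 0, so both s1 = 0 and s3 = 0.
s1 = s0 NAND r must be 0, so both s0 = 1 and r = 1.
s3 = s2 AND p must be 0, so at least one of s2, p is 0.
Satisfying assignments:
  p=0, q=0, r=1
  p=1, q=0, r=1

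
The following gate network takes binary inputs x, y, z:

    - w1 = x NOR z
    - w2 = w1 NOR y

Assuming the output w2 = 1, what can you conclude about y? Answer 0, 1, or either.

w2 = w1 NOR y must be 1, so both w1 = 0 and y = 0.
w1 = x NOR z must be 0, so at least one of x, z is 1.
Every assignment with w2 = 1 has y = 0; there are 3 such assignment(s).
  x=0, y=0, z=1
  x=1, y=0, z=0
  x=1, y=0, z=1

0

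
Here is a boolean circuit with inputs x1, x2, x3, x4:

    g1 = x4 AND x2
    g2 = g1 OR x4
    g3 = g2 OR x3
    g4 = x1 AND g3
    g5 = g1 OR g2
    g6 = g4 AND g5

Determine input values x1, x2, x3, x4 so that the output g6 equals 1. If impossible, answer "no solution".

Check with x1=1 x2=0 x3=0 x4=1:
g1 = x4 AND x2 = 1 AND 0 = 0
g2 = g1 OR x4 = 0 OR 1 = 1
g3 = g2 OR x3 = 1 OR 0 = 1
g4 = x1 AND g3 = 1 AND 1 = 1
g5 = g1 OR g2 = 0 OR 1 = 1
g6 = g4 AND g5 = 1 AND 1 = 1
So g6 = 1 as required.

x1=1 x2=0 x3=0 x4=1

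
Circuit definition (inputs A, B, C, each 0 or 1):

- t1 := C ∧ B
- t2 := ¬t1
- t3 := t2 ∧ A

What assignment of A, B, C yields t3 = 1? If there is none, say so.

t3 = t2 ∧ A must be 1, so both t2 = 1 and A = 1.
t2 = ¬t1 must be 1, so t1 = 0.
Check with A=1, B=0, C=1:
t1 = C ∧ B = 1 ∧ 0 = 0
t2 = ¬t1 = ¬0 = 1
t3 = t2 ∧ A = 1 ∧ 1 = 1
So t3 = 1 as required.

A=1, B=0, C=1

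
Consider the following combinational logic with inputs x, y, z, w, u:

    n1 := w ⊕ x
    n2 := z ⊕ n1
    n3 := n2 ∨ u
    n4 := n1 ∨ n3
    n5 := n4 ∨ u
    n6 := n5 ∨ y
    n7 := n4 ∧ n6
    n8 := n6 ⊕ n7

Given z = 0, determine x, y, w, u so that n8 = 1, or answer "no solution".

x=0, y=1, w=0, u=0

Check with z = 0 and x=0, y=1, w=0, u=0:
n1 = w ⊕ x = 0 ⊕ 0 = 0
n2 = z ⊕ n1 = 0 ⊕ 0 = 0
n3 = n2 ∨ u = 0 ∨ 0 = 0
n4 = n1 ∨ n3 = 0 ∨ 0 = 0
n5 = n4 ∨ u = 0 ∨ 0 = 0
n6 = n5 ∨ y = 0 ∨ 1 = 1
n7 = n4 ∧ n6 = 0 ∧ 1 = 0
n8 = n6 ⊕ n7 = 1 ⊕ 0 = 1
So n8 = 1.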